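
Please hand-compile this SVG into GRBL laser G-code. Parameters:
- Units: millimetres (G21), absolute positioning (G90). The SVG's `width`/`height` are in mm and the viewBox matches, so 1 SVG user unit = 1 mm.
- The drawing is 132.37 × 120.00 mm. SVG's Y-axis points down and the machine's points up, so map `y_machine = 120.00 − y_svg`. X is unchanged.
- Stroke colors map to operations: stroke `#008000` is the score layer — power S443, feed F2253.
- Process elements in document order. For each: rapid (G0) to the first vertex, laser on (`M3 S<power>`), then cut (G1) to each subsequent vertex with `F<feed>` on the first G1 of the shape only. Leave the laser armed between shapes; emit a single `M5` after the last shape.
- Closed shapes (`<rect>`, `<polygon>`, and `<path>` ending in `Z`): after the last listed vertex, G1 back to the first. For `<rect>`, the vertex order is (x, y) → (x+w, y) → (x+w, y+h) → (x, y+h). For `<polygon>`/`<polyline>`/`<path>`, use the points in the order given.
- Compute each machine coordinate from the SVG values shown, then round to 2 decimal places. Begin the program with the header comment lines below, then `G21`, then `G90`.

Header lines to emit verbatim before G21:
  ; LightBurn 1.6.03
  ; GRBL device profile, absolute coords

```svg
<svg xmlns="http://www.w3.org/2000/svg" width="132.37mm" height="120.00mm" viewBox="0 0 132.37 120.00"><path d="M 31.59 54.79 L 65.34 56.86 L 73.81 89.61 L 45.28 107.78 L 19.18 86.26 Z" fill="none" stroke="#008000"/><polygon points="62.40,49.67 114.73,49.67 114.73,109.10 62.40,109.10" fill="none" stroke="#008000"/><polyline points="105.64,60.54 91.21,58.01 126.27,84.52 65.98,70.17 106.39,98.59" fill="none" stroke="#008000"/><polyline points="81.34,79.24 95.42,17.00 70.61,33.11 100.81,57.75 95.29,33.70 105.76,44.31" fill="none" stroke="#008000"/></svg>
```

viewBox `0 0 132.37 120.00` with mm width/height → 1 unit = 1 mm. Flip: y_m = 120.00 − y_svg.

**Shape 1** — `<path>` regular polygon, stroke `#008000` → score (S443, F2253). Machine vertices: (31.59,65.21) → (65.34,63.14) → (73.81,30.39) → (45.28,12.22) → (19.18,33.74) → (31.59,65.21). Closed: final G1 returns to the first vertex.

**Shape 2** — `<polygon>` rectangle, stroke `#008000` → score (S443, F2253). Machine vertices: (62.40,70.33) → (114.73,70.33) → (114.73,10.90) → (62.40,10.90) → (62.40,70.33). Closed: final G1 returns to the first vertex.

**Shape 3** — `<polyline>` open polyline, stroke `#008000` → score (S443, F2253). Machine vertices: (105.64,59.46) → (91.21,61.99) → (126.27,35.48) → (65.98,49.83) → (106.39,21.41). Open path.

**Shape 4** — `<polyline>` open polyline, stroke `#008000` → score (S443, F2253). Machine vertices: (81.34,40.76) → (95.42,103.00) → (70.61,86.89) → (100.81,62.25) → (95.29,86.30) → (105.76,75.69). Open path.

; LightBurn 1.6.03
; GRBL device profile, absolute coords
G21
G90
G0 X31.59 Y65.21
M3 S443
G1 X65.34 Y63.14 F2253
G1 X73.81 Y30.39
G1 X45.28 Y12.22
G1 X19.18 Y33.74
G1 X31.59 Y65.21
G0 X62.40 Y70.33
M3 S443
G1 X114.73 Y70.33 F2253
G1 X114.73 Y10.90
G1 X62.40 Y10.90
G1 X62.40 Y70.33
G0 X105.64 Y59.46
M3 S443
G1 X91.21 Y61.99 F2253
G1 X126.27 Y35.48
G1 X65.98 Y49.83
G1 X106.39 Y21.41
G0 X81.34 Y40.76
M3 S443
G1 X95.42 Y103.00 F2253
G1 X70.61 Y86.89
G1 X100.81 Y62.25
G1 X95.29 Y86.30
G1 X105.76 Y75.69
M5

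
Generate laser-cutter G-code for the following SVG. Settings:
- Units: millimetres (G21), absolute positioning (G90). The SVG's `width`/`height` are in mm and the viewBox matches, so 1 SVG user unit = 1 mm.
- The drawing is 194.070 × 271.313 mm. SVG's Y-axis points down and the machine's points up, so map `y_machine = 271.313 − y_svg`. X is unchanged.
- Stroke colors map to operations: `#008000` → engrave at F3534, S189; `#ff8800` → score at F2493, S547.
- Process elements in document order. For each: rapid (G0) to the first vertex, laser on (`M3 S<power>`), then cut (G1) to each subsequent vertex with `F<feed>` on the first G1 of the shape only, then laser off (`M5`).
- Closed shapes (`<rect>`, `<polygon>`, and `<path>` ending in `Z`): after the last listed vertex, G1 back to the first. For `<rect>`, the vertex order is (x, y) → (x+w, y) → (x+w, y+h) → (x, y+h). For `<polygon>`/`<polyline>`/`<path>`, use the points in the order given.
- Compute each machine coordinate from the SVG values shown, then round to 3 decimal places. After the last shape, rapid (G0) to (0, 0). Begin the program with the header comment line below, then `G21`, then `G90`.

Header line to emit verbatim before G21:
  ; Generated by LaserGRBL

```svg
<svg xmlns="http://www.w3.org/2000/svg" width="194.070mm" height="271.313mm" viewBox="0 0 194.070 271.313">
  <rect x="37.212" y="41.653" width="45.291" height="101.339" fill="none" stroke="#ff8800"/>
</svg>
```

1 u = 1 mm; y_m = 271.313 − y.

[1] `<rect>` rectangle, #ff8800→score S547 F2493: (37.212,229.660) → (82.503,229.660) → (82.503,128.321) → (37.212,128.321) → (37.212,229.660) (closed)

; Generated by LaserGRBL
G21
G90
G0 X37.212 Y229.660
M3 S547
G1 X82.503 Y229.660 F2493
G1 X82.503 Y128.321
G1 X37.212 Y128.321
G1 X37.212 Y229.660
M5
G0 X0.000 Y0.000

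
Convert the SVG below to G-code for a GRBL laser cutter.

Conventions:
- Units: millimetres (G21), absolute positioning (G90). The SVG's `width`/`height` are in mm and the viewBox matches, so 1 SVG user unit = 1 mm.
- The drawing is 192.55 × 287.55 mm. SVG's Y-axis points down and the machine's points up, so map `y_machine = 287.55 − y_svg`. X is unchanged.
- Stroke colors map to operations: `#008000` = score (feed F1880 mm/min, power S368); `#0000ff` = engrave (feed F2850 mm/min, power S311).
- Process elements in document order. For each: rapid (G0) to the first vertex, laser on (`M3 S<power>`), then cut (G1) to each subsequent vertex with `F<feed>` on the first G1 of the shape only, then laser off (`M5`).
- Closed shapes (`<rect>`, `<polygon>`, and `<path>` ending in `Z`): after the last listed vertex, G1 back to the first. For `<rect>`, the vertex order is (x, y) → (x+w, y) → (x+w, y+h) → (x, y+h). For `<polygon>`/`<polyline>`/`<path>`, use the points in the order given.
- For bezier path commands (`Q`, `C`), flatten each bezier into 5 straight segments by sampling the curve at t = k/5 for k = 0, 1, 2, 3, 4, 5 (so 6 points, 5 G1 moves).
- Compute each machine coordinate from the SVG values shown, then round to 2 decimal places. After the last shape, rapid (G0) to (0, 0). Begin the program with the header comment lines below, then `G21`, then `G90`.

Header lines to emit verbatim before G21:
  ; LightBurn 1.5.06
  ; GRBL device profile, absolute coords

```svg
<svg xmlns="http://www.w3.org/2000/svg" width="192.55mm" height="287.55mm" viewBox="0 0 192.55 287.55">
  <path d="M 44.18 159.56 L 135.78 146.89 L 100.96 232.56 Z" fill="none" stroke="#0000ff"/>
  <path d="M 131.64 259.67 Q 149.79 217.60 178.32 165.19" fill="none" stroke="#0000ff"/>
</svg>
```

; LightBurn 1.5.06
; GRBL device profile, absolute coords
G21
G90
G0 X44.18 Y127.99
M3 S311
G1 X135.78 Y140.66 F2850
G1 X100.96 Y54.99
G1 X44.18 Y127.99
M5
G0 X131.64 Y27.88
M3 S311
G1 X139.32 Y45.12 F2850
G1 X147.82 Y63.19
G1 X157.16 Y82.09
G1 X167.32 Y101.81
G1 X178.32 Y122.36
M5
G0 X0.00 Y0.00

Since the viewBox matches the mm dimensions, user units are millimetres directly. The only transform is the Y-flip y_m = 287.55 − y_svg.

Shape 1 is a regular polygon drawn with `<path>`. Its stroke #0000ff means engrave at S311, F2850. After flipping Y the toolpath is (44.18,127.99) → (135.78,140.66) → (100.96,54.99) → (44.18,127.99), returning to the start.

Shape 2 is a quadratic bezier drawn with `<path>`. Its stroke #0000ff means engrave at S311, F2850. After flipping Y the toolpath is (131.64,27.88) → (139.32,45.12) → (147.82,63.19) → (157.16,82.09) → (167.32,101.81) → (178.32,122.36).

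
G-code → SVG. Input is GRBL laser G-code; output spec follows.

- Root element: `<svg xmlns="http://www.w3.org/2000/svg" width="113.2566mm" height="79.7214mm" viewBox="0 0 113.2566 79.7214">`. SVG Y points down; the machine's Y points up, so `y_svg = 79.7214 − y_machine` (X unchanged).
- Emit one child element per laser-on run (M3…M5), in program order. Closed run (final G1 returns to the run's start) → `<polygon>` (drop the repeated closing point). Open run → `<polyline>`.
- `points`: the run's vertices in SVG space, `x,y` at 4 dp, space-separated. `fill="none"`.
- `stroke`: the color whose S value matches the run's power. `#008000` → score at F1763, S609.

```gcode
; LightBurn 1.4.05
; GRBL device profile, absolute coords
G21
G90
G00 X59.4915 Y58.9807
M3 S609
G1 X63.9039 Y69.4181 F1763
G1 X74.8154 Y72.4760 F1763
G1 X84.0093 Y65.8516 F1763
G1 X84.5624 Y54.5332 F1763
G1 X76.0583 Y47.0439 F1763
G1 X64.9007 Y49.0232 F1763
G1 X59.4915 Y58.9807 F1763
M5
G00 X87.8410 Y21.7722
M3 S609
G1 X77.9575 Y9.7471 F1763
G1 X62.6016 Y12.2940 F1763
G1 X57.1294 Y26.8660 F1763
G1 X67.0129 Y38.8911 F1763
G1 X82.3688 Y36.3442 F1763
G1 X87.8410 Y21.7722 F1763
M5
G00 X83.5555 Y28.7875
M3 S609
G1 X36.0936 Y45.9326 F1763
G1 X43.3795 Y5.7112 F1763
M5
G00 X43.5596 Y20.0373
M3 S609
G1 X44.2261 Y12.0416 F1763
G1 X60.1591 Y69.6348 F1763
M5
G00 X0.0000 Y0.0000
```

Each laser-on run becomes one SVG element. Flip Y back into SVG space with y_svg = 79.7214 − y_machine. Every run uses S609, so all elements get stroke `#008000` (score).

Run 1: The run returns to its start, so emit a `<polygon>` with points (Y-flipped): 59.4915,20.7407 63.9039,10.3033 74.8154,7.2454 84.0093,13.8698 84.5624,25.1882 76.0583,32.6775 64.9007,30.6982.

Run 2: The run returns to its start, so emit a `<polygon>` with points (Y-flipped): 87.8410,57.9492 77.9575,69.9743 62.6016,67.4274 57.1294,52.8554 67.0129,40.8303 82.3688,43.3772.

Run 3: The run is open, so emit a `<polyline>` with points (Y-flipped): 83.5555,50.9339 36.0936,33.7888 43.3795,74.0102.

Run 4: The run is open, so emit a `<polyline>` with points (Y-flipped): 43.5596,59.6841 44.2261,67.6798 60.1591,10.0866.

<svg xmlns="http://www.w3.org/2000/svg" width="113.2566mm" height="79.7214mm" viewBox="0 0 113.2566 79.7214">
  <polygon points="59.4915,20.7407 63.9039,10.3033 74.8154,7.2454 84.0093,13.8698 84.5624,25.1882 76.0583,32.6775 64.9007,30.6982" fill="none" stroke="#008000"/>
  <polygon points="87.8410,57.9492 77.9575,69.9743 62.6016,67.4274 57.1294,52.8554 67.0129,40.8303 82.3688,43.3772" fill="none" stroke="#008000"/>
  <polyline points="83.5555,50.9339 36.0936,33.7888 43.3795,74.0102" fill="none" stroke="#008000"/>
  <polyline points="43.5596,59.6841 44.2261,67.6798 60.1591,10.0866" fill="none" stroke="#008000"/>
</svg>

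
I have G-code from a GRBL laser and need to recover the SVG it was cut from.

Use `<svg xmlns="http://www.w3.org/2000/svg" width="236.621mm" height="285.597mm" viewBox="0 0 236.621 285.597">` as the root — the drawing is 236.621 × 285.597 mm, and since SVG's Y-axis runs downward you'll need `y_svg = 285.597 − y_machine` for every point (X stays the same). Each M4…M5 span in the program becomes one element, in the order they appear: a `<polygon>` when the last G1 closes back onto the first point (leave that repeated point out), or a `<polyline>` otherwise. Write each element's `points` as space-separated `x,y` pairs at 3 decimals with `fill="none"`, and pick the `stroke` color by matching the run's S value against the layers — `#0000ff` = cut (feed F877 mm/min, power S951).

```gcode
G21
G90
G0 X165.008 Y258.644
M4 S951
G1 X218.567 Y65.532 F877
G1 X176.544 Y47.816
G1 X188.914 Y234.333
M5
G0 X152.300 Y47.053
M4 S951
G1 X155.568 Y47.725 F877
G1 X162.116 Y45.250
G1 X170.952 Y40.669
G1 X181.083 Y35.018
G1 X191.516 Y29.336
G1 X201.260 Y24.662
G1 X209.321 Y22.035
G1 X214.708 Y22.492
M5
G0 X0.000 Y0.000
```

<svg xmlns="http://www.w3.org/2000/svg" width="236.621mm" height="285.597mm" viewBox="0 0 236.621 285.597">
  <polyline points="165.008,26.953 218.567,220.065 176.544,237.781 188.914,51.264" fill="none" stroke="#0000ff"/>
  <polyline points="152.300,238.544 155.568,237.872 162.116,240.347 170.952,244.928 181.083,250.579 191.516,256.261 201.260,260.935 209.321,263.562 214.708,263.105" fill="none" stroke="#0000ff"/>
</svg>

y_svg = 285.597 − y_m. Every run uses S951, so all elements get stroke `#0000ff` (cut).

[1] open run; points: 165.008,26.953 218.567,220.065 176.544,237.781 188.914,51.264

[2] open run; points: 152.300,238.544 155.568,237.872 162.116,240.347 170.952,244.928 181.083,250.579 191.516,256.261 201.260,260.935 209.321,263.562 214.708,263.105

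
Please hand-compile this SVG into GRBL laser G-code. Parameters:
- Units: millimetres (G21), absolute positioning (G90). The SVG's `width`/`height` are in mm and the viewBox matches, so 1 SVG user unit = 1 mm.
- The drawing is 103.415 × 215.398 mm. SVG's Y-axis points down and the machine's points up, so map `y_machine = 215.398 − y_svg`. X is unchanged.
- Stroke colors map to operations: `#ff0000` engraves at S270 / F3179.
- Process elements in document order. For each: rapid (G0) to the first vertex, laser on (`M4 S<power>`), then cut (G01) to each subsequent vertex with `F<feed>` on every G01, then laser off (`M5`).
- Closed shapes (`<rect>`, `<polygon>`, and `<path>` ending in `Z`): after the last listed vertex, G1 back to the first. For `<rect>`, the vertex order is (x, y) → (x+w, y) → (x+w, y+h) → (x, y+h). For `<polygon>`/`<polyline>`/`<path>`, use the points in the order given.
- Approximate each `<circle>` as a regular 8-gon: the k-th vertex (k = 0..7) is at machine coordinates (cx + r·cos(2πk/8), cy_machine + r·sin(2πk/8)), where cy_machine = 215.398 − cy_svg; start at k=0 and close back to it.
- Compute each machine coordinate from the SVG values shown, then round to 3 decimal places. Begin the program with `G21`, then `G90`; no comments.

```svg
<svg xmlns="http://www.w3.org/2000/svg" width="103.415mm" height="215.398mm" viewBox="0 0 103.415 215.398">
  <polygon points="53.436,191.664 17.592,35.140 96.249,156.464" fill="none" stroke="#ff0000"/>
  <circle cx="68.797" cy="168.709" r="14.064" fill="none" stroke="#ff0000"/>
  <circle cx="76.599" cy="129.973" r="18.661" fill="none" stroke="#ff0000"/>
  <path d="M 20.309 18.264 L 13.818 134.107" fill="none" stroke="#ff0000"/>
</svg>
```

1 u = 1 mm; y_m = 215.398 − y.

[1] `<polygon>` closed polygon, #ff0000→engrave S270 F3179: (53.436,23.734) → (17.592,180.258) → (96.249,58.934) → (53.436,23.734) (closed)

[2] `<circle>` circle, #ff0000→engrave S270 F3179: (82.861,46.689) → (78.742,56.634) → (68.797,60.753) → (58.852,56.634) → (54.733,46.689) → (58.852,36.744) → (68.797,32.625) → (78.742,36.744) → (82.861,46.689) (closed)

[3] `<circle>` circle, #ff0000→engrave S270 F3179: (95.260,85.425) → (89.794,98.620) → (76.599,104.086) → (63.404,98.620) → (57.938,85.425) → (63.404,72.230) → (76.599,66.764) → (89.794,72.230) → (95.260,85.425) (closed)

[4] `<path>` line segment, #ff0000→engrave S270 F3179: (20.309,197.134) → (13.818,81.291)

G21
G90
G0 X53.436 Y23.734
M4 S270
G01 X17.592 Y180.258 F3179
G01 X96.249 Y58.934 F3179
G01 X53.436 Y23.734 F3179
M5
G0 X82.861 Y46.689
M4 S270
G01 X78.742 Y56.634 F3179
G01 X68.797 Y60.753 F3179
G01 X58.852 Y56.634 F3179
G01 X54.733 Y46.689 F3179
G01 X58.852 Y36.744 F3179
G01 X68.797 Y32.625 F3179
G01 X78.742 Y36.744 F3179
G01 X82.861 Y46.689 F3179
M5
G0 X95.260 Y85.425
M4 S270
G01 X89.794 Y98.620 F3179
G01 X76.599 Y104.086 F3179
G01 X63.404 Y98.620 F3179
G01 X57.938 Y85.425 F3179
G01 X63.404 Y72.230 F3179
G01 X76.599 Y66.764 F3179
G01 X89.794 Y72.230 F3179
G01 X95.260 Y85.425 F3179
M5
G0 X20.309 Y197.134
M4 S270
G01 X13.818 Y81.291 F3179
M5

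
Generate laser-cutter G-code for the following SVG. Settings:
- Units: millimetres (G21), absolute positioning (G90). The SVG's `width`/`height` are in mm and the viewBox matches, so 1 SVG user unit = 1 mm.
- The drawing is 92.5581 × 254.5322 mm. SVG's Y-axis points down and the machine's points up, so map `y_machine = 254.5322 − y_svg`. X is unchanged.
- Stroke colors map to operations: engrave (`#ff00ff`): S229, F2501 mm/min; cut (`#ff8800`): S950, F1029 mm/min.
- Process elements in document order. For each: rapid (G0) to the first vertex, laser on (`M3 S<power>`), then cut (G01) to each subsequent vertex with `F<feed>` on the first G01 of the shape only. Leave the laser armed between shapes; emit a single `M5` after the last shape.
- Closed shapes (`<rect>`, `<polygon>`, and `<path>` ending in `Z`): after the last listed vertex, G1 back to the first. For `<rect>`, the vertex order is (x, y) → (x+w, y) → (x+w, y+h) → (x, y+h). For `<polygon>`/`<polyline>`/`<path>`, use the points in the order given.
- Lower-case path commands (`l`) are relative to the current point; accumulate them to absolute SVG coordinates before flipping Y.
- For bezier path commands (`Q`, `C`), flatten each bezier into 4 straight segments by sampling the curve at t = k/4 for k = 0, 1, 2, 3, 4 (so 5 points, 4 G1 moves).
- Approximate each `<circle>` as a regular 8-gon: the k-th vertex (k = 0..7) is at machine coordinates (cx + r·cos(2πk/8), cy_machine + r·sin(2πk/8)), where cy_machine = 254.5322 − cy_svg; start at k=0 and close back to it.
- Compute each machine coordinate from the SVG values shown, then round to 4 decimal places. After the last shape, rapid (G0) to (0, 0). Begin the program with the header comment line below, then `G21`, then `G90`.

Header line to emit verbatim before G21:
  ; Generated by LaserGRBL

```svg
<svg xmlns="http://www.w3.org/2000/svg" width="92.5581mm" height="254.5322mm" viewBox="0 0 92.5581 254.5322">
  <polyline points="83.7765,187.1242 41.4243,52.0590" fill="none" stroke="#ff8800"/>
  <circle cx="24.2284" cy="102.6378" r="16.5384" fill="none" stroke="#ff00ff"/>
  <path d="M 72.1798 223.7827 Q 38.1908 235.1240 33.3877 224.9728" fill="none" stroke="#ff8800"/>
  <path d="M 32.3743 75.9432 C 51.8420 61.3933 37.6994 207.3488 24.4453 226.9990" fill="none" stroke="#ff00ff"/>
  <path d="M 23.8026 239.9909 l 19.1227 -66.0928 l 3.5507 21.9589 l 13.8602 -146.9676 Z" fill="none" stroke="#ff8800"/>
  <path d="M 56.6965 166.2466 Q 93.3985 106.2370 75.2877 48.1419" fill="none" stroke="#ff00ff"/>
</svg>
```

; Generated by LaserGRBL
G21
G90
G0 X83.7765 Y67.4080
M3 S950
G01 X41.4243 Y202.4732 F1029
G0 X40.7668 Y151.8944
M3 S229
G01 X35.9228 Y163.5888 F2501
G01 X24.2284 Y168.4328
G01 X12.5340 Y163.5888
G01 X7.6900 Y151.8944
G01 X12.5340 Y140.2000
G01 X24.2284 Y135.3560
G01 X35.9228 Y140.2000
G01 X40.7668 Y151.8944
G0 X72.1798 Y30.7495
M3 S950
G01 X57.0094 Y26.4221 F1029
G01 X45.4873 Y24.7813
G01 X37.6134 Y25.8271
G01 X33.3877 Y29.5594
G0 X32.3743 Y178.5890
M3 S229
G01 X41.2122 Y163.8881 F2501
G01 X40.6805 Y115.8861
G01 X34.0134 Y61.4717
G01 X24.4453 Y27.5332
G0 X23.8026 Y14.5413
M3 S950
G01 X42.9253 Y80.6341 F1029
G01 X46.4760 Y58.6752
G01 X60.3362 Y205.6428
G01 X23.8026 Y14.5413
G0 X56.6965 Y88.2856
M3 S229
G01 X71.6217 Y118.1707 F2501
G01 X79.6953 Y147.8166
G01 X80.9173 Y177.2231
G01 X75.2877 Y206.3903
M5
G0 X0.0000 Y0.0000

viewBox `0 0 92.5581 254.5322` with mm width/height → 1 unit = 1 mm. Flip: y_m = 254.5322 − y_svg.

**Shape 1** — `<polyline>` line segment, stroke `#ff8800` → cut (S950, F1029). Machine vertices: (83.7765,67.4080) → (41.4243,202.4732). Open path.

**Shape 2** — `<circle>` circle, stroke `#ff00ff` → engrave (S229, F2501). Machine vertices: (40.7668,151.8944) → (35.9228,163.5888) → (24.2284,168.4328) → (12.5340,163.5888) → (7.6900,151.8944) → (12.5340,140.2000) → (24.2284,135.3560) → (35.9228,140.2000) → (40.7668,151.8944). Closed: final G1 returns to the first vertex.

**Shape 3** — `<path>` quadratic bezier, stroke `#ff8800` → cut (S950, F1029). Control points (SVG): P0=(72.1798,223.7827), P1=(38.1908,235.1240), P2=(33.3877,224.9728); sampled at t=k/4. Machine vertices: (72.1798,30.7495) → (57.0094,26.4221) → (45.4873,24.7813) → (37.6134,25.8271) → (33.3877,29.5594). Open path.

**Shape 4** — `<path>` cubic bezier, stroke `#ff00ff` → engrave (S229, F2501). Control points (SVG): P0=(32.3743,75.9432), P1=(51.8420,61.3933), P2=(37.6994,207.3488), P3=(24.4453,226.9990); sampled at t=k/4. Machine vertices: (32.3743,178.5890) → (41.2122,163.8881) → (40.6805,115.8861) → (34.0134,61.4717) → (24.4453,27.5332). Open path.

**Shape 5** — `<path>` closed polygon, stroke `#ff8800` → cut (S950, F1029). Machine vertices: (23.8026,14.5413) → (42.9253,80.6341) → (46.4760,58.6752) → (60.3362,205.6428) → (23.8026,14.5413). Closed: final G1 returns to the first vertex.

**Shape 6** — `<path>` quadratic bezier, stroke `#ff00ff` → engrave (S229, F2501). Control points (SVG): P0=(56.6965,166.2466), P1=(93.3985,106.2370), P2=(75.2877,48.1419); sampled at t=k/4. Machine vertices: (56.6965,88.2856) → (71.6217,118.1707) → (79.6953,147.8166) → (80.9173,177.2231) → (75.2877,206.3903). Open path.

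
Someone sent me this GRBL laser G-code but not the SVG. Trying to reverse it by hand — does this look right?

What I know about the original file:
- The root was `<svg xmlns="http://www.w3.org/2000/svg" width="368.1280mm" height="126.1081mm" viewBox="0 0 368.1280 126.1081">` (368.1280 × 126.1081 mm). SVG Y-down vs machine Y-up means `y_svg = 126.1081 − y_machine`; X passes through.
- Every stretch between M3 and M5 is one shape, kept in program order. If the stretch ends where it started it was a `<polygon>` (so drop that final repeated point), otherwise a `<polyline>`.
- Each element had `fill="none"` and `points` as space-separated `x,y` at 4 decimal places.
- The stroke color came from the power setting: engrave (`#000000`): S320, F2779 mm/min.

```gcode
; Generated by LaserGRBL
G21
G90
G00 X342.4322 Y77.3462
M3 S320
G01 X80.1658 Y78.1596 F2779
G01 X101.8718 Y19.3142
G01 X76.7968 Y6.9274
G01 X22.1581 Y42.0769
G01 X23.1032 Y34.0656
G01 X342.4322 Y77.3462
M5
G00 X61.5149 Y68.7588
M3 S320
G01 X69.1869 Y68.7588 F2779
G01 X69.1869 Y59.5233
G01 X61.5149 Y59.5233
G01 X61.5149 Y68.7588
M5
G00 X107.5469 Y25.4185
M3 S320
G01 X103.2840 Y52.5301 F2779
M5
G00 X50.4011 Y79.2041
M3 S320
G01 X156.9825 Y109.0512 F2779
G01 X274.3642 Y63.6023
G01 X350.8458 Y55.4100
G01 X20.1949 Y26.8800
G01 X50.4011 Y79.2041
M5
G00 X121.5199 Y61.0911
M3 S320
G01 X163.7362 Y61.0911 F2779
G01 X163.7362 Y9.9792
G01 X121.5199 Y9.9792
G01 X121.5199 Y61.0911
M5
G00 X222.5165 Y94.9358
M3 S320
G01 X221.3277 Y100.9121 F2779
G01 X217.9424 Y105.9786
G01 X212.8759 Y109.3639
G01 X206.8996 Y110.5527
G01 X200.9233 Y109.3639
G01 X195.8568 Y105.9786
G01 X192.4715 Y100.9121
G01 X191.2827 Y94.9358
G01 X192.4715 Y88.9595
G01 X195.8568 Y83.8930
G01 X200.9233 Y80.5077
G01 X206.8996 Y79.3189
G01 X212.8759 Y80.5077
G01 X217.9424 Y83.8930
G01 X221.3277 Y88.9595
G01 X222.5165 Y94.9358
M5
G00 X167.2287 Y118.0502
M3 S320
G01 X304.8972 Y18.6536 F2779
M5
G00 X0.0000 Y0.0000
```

<svg xmlns="http://www.w3.org/2000/svg" width="368.1280mm" height="126.1081mm" viewBox="0 0 368.1280 126.1081">
  <polygon points="342.4322,48.7619 80.1658,47.9485 101.8718,106.7939 76.7968,119.1807 22.1581,84.0312 23.1032,92.0425" fill="none" stroke="#000000"/>
  <polygon points="61.5149,57.3493 69.1869,57.3493 69.1869,66.5848 61.5149,66.5848" fill="none" stroke="#000000"/>
  <polyline points="107.5469,100.6896 103.2840,73.5780" fill="none" stroke="#000000"/>
  <polygon points="50.4011,46.9040 156.9825,17.0569 274.3642,62.5058 350.8458,70.6981 20.1949,99.2281" fill="none" stroke="#000000"/>
  <polygon points="121.5199,65.0170 163.7362,65.0170 163.7362,116.1289 121.5199,116.1289" fill="none" stroke="#000000"/>
  <polygon points="222.5165,31.1723 221.3277,25.1960 217.9424,20.1295 212.8759,16.7442 206.8996,15.5554 200.9233,16.7442 195.8568,20.1295 192.4715,25.1960 191.2827,31.1723 192.4715,37.1486 195.8568,42.2151 200.9233,45.6004 206.8996,46.7892 212.8759,45.6004 217.9424,42.2151 221.3277,37.1486" fill="none" stroke="#000000"/>
  <polyline points="167.2287,8.0579 304.8972,107.4545" fill="none" stroke="#000000"/>
</svg>

y_svg = 126.1081 − y_m. Every run uses S320, so all elements get stroke `#000000` (engrave).

[1] closed run; points: 342.4322,48.7619 80.1658,47.9485 101.8718,106.7939 76.7968,119.1807 22.1581,84.0312 23.1032,92.0425

[2] closed run; points: 61.5149,57.3493 69.1869,57.3493 69.1869,66.5848 61.5149,66.5848

[3] open run; points: 107.5469,100.6896 103.2840,73.5780

[4] closed run; points: 50.4011,46.9040 156.9825,17.0569 274.3642,62.5058 350.8458,70.6981 20.1949,99.2281

[5] closed run; points: 121.5199,65.0170 163.7362,65.0170 163.7362,116.1289 121.5199,116.1289

[6] closed run; points: 222.5165,31.1723 221.3277,25.1960 217.9424,20.1295 212.8759,16.7442 206.8996,15.5554 200.9233,16.7442 195.8568,20.1295 192.4715,25.1960 191.2827,31.1723 192.4715,37.1486 195.8568,42.2151 200.9233,45.6004 206.8996,46.7892 212.8759,45.6004 217.9424,42.2151 221.3277,37.1486

[7] open run; points: 167.2287,8.0579 304.8972,107.4545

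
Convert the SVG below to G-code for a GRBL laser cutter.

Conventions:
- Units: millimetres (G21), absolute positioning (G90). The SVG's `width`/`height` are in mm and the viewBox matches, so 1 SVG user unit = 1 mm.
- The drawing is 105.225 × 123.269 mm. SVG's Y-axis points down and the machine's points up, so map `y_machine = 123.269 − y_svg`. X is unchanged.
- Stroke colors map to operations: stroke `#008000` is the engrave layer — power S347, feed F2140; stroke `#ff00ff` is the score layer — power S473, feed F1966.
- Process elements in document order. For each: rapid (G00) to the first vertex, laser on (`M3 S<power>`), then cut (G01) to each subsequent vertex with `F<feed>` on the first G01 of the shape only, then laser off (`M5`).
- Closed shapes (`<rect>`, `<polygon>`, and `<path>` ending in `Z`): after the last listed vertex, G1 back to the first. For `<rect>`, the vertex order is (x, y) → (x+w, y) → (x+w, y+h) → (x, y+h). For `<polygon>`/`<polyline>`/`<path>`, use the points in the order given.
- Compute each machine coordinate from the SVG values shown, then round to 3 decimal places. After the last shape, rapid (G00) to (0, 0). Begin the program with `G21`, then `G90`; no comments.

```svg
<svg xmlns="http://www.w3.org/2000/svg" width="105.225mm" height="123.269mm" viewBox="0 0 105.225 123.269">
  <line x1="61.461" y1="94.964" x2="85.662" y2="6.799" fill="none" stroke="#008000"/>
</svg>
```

1 u = 1 mm; y_m = 123.269 − y.

[1] `<line>` line segment, #008000→engrave S347 F2140: (61.461,28.305) → (85.662,116.470)

G21
G90
G00 X61.461 Y28.305
M3 S347
G01 X85.662 Y116.470 F2140
M5
G00 X0.000 Y0.000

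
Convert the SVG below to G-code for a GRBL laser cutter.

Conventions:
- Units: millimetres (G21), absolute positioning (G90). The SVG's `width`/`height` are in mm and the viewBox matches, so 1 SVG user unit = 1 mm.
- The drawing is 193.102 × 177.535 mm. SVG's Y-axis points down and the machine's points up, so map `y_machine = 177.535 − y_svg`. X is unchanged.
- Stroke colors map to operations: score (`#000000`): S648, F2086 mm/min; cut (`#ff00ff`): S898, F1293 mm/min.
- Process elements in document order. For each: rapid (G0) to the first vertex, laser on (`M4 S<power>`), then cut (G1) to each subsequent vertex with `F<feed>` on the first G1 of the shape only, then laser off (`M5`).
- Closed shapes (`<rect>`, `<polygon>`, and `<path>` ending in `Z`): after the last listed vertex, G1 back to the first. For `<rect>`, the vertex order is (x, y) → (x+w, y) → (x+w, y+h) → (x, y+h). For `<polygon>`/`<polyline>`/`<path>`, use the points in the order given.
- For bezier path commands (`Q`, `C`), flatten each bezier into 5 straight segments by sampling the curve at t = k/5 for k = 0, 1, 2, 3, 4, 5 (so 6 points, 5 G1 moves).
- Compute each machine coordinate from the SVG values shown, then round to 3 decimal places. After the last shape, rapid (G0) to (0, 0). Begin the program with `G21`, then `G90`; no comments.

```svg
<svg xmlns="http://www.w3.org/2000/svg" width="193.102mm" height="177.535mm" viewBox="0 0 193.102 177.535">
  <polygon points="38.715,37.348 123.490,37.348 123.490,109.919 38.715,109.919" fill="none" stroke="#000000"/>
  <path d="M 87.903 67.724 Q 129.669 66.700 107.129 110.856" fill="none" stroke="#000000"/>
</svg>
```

G21
G90
G0 X38.715 Y140.187
M4 S648
G1 X123.490 Y140.187 F2086
G1 X123.490 Y67.616
G1 X38.715 Y67.616
G1 X38.715 Y140.187
M5
G0 X87.903 Y109.811
M4 S648
G1 X102.037 Y108.413 F2086
G1 X111.027 Y103.401
G1 X114.872 Y94.775
G1 X113.573 Y82.534
G1 X107.129 Y66.679
M5
G0 X0.000 Y0.000

viewBox `0 0 193.102 177.535` with mm width/height → 1 unit = 1 mm. Flip: y_m = 177.535 − y_svg.

**Shape 1** — `<polygon>` rectangle, stroke `#000000` → score (S648, F2086). Machine vertices: (38.715,140.187) → (123.490,140.187) → (123.490,67.616) → (38.715,67.616) → (38.715,140.187). Closed: final G1 returns to the first vertex.

**Shape 2** — `<path>` quadratic bezier, stroke `#000000` → score (S648, F2086). Control points (SVG): P0=(87.903,67.724), P1=(129.669,66.700), P2=(107.129,110.856); sampled at t=k/5. Machine vertices: (87.903,109.811) → (102.037,108.413) → (111.027,103.401) → (114.872,94.775) → (113.573,82.534) → (107.129,66.679). Open path.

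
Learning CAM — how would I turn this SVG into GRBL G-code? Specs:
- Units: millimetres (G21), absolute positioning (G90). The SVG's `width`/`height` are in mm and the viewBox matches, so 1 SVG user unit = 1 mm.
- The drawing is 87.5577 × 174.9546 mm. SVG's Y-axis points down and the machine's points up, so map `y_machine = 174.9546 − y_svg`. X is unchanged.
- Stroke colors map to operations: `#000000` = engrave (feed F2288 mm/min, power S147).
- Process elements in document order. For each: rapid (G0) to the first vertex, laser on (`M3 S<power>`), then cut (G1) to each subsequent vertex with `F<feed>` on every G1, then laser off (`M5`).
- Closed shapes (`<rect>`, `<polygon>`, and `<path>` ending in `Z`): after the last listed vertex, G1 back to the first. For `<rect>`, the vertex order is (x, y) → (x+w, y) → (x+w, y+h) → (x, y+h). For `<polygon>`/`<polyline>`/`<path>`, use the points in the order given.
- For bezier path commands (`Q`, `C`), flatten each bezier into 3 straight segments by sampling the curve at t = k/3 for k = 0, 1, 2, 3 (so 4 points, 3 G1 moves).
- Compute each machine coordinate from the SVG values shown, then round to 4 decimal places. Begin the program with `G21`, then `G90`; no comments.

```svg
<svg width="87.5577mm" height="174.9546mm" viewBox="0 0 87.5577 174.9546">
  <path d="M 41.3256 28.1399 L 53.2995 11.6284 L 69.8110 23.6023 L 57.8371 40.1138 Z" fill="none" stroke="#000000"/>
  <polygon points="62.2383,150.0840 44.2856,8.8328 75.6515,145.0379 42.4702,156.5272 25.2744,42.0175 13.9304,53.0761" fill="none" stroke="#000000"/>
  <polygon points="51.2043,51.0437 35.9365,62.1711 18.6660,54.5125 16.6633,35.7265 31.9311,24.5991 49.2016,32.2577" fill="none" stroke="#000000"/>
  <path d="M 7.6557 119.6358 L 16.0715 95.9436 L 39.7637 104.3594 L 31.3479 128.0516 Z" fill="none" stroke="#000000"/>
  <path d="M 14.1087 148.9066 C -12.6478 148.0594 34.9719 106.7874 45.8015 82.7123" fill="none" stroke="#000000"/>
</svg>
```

Since the viewBox matches the mm dimensions, user units are millimetres directly. The only transform is the Y-flip y_m = 174.9546 − y_svg.

Shape 1 is a regular polygon drawn with `<path>`. Its stroke #000000 means engrave at S147, F2288. After flipping Y the toolpath is (41.3256,146.8147) → (53.2995,163.3262) → (69.8110,151.3523) → (57.8371,134.8408) → (41.3256,146.8147), returning to the start.

Shape 2 is a closed polygon drawn with `<polygon>`. Its stroke #000000 means engrave at S147, F2288. After flipping Y the toolpath is (62.2383,24.8706) → (44.2856,166.1218) → (75.6515,29.9167) → (42.4702,18.4274) → (25.2744,132.9371) → (13.9304,121.8785) → (62.2383,24.8706), returning to the start.

Shape 3 is a regular polygon drawn with `<polygon>`. Its stroke #000000 means engrave at S147, F2288. After flipping Y the toolpath is (51.2043,123.9109) → (35.9365,112.7835) → (18.6660,120.4421) → (16.6633,139.2281) → (31.9311,150.3555) → (49.2016,142.6969) → (51.2043,123.9109), returning to the start.

Shape 4 is a regular polygon drawn with `<path>`. Its stroke #000000 means engrave at S147, F2288. After flipping Y the toolpath is (7.6557,55.3188) → (16.0715,79.0110) → (39.7637,70.5952) → (31.3479,46.9030) → (7.6557,55.3188), returning to the start.

Shape 5 is a cubic bezier drawn with `<path>`. Its stroke #000000 means engrave at S147, F2288. After flipping Y the toolpath is (14.1087,26.0480) → (8.0270,38.2360) → (26.8258,64.5690) → (45.8015,92.2423).

G21
G90
G0 X41.3256 Y146.8147
M3 S147
G1 X53.2995 Y163.3262 F2288
G1 X69.8110 Y151.3523 F2288
G1 X57.8371 Y134.8408 F2288
G1 X41.3256 Y146.8147 F2288
M5
G0 X62.2383 Y24.8706
M3 S147
G1 X44.2856 Y166.1218 F2288
G1 X75.6515 Y29.9167 F2288
G1 X42.4702 Y18.4274 F2288
G1 X25.2744 Y132.9371 F2288
G1 X13.9304 Y121.8785 F2288
G1 X62.2383 Y24.8706 F2288
M5
G0 X51.2043 Y123.9109
M3 S147
G1 X35.9365 Y112.7835 F2288
G1 X18.6660 Y120.4421 F2288
G1 X16.6633 Y139.2281 F2288
G1 X31.9311 Y150.3555 F2288
G1 X49.2016 Y142.6969 F2288
G1 X51.2043 Y123.9109 F2288
M5
G0 X7.6557 Y55.3188
M3 S147
G1 X16.0715 Y79.0110 F2288
G1 X39.7637 Y70.5952 F2288
G1 X31.3479 Y46.9030 F2288
G1 X7.6557 Y55.3188 F2288
M5
G0 X14.1087 Y26.0480
M3 S147
G1 X8.0270 Y38.2360 F2288
G1 X26.8258 Y64.5690 F2288
G1 X45.8015 Y92.2423 F2288
M5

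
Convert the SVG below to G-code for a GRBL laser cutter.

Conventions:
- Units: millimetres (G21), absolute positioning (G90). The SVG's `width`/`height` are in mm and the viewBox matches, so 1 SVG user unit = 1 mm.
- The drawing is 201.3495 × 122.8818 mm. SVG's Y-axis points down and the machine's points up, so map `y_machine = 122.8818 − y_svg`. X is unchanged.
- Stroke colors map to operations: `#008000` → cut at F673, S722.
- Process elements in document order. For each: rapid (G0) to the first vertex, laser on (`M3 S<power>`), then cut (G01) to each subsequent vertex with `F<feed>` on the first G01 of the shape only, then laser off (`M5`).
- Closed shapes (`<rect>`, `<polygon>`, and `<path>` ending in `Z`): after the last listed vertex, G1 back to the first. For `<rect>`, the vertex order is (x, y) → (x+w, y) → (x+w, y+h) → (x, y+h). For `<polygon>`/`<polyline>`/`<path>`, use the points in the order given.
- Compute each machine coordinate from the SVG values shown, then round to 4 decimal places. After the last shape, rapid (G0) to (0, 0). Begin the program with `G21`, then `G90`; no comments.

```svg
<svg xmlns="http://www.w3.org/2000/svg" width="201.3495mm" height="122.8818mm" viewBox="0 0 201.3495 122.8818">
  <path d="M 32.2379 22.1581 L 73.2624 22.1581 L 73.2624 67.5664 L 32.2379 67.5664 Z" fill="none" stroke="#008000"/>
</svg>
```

G21
G90
G0 X32.2379 Y100.7237
M3 S722
G01 X73.2624 Y100.7237 F673
G01 X73.2624 Y55.3154
G01 X32.2379 Y55.3154
G01 X32.2379 Y100.7237
M5
G0 X0.0000 Y0.0000

1 u = 1 mm; y_m = 122.8818 − y.

[1] `<path>` rectangle, #008000→cut S722 F673: (32.2379,100.7237) → (73.2624,100.7237) → (73.2624,55.3154) → (32.2379,55.3154) → (32.2379,100.7237) (closed)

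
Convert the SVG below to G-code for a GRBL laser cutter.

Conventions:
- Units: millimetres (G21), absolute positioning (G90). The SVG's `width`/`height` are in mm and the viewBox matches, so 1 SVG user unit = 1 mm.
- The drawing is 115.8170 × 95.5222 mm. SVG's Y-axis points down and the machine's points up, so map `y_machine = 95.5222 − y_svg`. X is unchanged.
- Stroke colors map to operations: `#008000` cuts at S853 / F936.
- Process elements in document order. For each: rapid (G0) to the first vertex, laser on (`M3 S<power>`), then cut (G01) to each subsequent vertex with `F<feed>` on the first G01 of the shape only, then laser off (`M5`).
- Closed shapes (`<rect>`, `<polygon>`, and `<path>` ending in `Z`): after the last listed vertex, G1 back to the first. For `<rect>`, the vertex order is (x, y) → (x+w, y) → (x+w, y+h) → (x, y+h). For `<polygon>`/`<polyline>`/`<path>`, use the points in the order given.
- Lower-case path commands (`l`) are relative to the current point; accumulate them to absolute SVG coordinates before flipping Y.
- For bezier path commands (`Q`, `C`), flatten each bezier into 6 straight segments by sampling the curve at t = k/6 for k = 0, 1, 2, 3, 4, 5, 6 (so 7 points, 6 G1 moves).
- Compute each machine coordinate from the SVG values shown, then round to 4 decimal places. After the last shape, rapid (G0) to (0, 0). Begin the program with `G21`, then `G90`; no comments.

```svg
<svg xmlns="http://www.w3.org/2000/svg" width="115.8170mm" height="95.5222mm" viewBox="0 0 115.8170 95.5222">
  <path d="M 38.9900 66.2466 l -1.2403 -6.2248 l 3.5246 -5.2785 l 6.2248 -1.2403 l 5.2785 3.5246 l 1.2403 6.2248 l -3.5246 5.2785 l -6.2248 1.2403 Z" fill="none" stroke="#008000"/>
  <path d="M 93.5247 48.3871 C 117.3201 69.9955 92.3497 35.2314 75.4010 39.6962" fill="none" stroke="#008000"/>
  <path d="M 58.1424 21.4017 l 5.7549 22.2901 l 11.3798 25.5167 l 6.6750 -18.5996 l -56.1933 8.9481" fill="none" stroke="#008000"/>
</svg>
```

viewBox `0 0 115.8170 95.5222` with mm width/height → 1 unit = 1 mm. Flip: y_m = 95.5222 − y_svg.

**Shape 1** — `<path>` regular polygon, stroke `#008000` → cut (S853, F936). Machine vertices: (38.9900,29.2756) → (37.7497,35.5004) → (41.2743,40.7789) → (47.4991,42.0192) → (52.7776,38.4946) → (54.0179,32.2698) → (50.4933,26.9913) → (44.2685,25.7510) → (38.9900,29.2756). Closed: final G1 returns to the first vertex.

**Shape 2** — `<path>` cubic bezier, stroke `#008000` → cut (S853, F936). Control points (SVG): P0=(93.5247,48.3871), P1=(117.3201,69.9955), P2=(92.3497,35.2314), P3=(75.4010,39.6962); sampled at t=k/6. Machine vertices: (93.5247,47.1351) → (101.6215,40.5860) → (103.1681,40.7767) → (99.7419,45.0517) → (92.9204,50.7553) → (84.2809,55.2319) → (75.4010,55.8260). Open path.

**Shape 3** — `<path>` open polyline, stroke `#008000` → cut (S853, F936). Machine vertices: (58.1424,74.1205) → (63.8973,51.8304) → (75.2771,26.3137) → (81.9521,44.9133) → (25.7588,35.9652). Open path.

G21
G90
G0 X38.9900 Y29.2756
M3 S853
G01 X37.7497 Y35.5004 F936
G01 X41.2743 Y40.7789
G01 X47.4991 Y42.0192
G01 X52.7776 Y38.4946
G01 X54.0179 Y32.2698
G01 X50.4933 Y26.9913
G01 X44.2685 Y25.7510
G01 X38.9900 Y29.2756
M5
G0 X93.5247 Y47.1351
M3 S853
G01 X101.6215 Y40.5860 F936
G01 X103.1681 Y40.7767
G01 X99.7419 Y45.0517
G01 X92.9204 Y50.7553
G01 X84.2809 Y55.2319
G01 X75.4010 Y55.8260
M5
G0 X58.1424 Y74.1205
M3 S853
G01 X63.8973 Y51.8304 F936
G01 X75.2771 Y26.3137
G01 X81.9521 Y44.9133
G01 X25.7588 Y35.9652
M5
G0 X0.0000 Y0.0000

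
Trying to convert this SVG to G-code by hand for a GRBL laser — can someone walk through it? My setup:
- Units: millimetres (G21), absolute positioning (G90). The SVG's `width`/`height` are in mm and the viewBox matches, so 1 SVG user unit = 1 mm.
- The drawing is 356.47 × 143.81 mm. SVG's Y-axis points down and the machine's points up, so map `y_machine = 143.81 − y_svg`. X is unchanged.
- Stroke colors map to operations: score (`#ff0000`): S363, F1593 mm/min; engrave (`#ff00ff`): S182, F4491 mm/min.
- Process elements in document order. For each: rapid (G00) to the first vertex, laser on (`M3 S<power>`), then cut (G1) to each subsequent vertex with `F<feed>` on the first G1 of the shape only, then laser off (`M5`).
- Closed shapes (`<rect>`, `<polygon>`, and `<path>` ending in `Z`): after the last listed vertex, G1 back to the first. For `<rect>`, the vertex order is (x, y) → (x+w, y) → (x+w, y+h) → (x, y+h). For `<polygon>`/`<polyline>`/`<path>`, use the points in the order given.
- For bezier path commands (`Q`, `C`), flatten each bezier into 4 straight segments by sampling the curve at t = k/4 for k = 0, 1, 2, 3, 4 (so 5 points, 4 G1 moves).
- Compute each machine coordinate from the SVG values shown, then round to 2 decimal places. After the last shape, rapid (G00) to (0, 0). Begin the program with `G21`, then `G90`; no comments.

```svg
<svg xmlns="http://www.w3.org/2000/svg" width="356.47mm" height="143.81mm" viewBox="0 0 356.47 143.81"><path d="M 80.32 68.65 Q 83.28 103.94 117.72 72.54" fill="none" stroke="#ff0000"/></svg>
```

viewBox `0 0 356.47 143.81` with mm width/height → 1 unit = 1 mm. Flip: y_m = 143.81 − y_svg.

**Shape 1** — `<path>` quadratic bezier, stroke `#ff0000` → score (S363, F1593). Control points (SVG): P0=(80.32,68.65), P1=(83.28,103.94), P2=(117.72,72.54); sampled at t=k/4. Machine vertices: (80.32,75.16) → (83.77,61.68) → (91.15,56.54) → (102.47,59.74) → (117.72,71.27). Open path.

G21
G90
G00 X80.32 Y75.16
M3 S363
G1 X83.77 Y61.68 F1593
G1 X91.15 Y56.54
G1 X102.47 Y59.74
G1 X117.72 Y71.27
M5
G00 X0.00 Y0.00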